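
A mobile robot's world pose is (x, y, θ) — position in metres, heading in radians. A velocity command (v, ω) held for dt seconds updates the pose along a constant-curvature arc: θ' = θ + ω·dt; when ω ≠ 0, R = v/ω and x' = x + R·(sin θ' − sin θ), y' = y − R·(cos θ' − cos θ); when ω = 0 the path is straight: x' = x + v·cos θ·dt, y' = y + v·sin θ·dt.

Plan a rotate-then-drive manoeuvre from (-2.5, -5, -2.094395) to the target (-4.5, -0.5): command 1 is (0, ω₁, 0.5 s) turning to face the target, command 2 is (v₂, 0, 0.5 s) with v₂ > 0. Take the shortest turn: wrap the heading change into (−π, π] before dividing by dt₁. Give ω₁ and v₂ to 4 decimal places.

ω₁ = -4.3995, v₂ = 9.8489

heading to target = atan2(-0.5−-5, -4.5−-2.5) = 1.9890
Δθ = wrap(1.9890 − -2.0944) = -2.1998; ω₁ = Δθ/dt₁ = -4.3995
distance = √((-4.5−-2.5)² + (-0.5−-5)²) = 4.9244; v₂ = distance/dt₂ = 9.8489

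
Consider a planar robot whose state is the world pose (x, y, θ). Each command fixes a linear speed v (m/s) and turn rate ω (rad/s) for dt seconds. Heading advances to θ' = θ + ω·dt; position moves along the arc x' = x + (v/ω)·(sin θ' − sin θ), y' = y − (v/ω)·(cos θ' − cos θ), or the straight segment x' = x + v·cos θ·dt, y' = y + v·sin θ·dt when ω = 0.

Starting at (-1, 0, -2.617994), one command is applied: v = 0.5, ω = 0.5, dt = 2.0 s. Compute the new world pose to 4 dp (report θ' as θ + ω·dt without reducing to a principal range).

(-1.4989, -0.8188, -1.6180)

θ' = -2.6180 + 0.5·2.0 = -1.6180
R = v/ω = 0.5/0.5 = 1.0000
x' = -1 + 1.0000·(sin -1.6180 − sin -2.6180) = -1.4989
y' = 0 − 1.0000·(cos -1.6180 − cos -2.6180) = -0.8188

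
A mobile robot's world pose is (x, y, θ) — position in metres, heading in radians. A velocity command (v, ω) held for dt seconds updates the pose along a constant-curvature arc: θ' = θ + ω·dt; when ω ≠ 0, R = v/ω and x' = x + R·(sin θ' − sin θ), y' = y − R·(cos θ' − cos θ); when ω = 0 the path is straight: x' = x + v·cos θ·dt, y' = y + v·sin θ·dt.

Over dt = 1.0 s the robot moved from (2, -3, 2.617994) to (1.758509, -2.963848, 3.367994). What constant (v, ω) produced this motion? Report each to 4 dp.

v = 0.2500, ω = 0.7500

Δθ = 3.367994 − 2.617994 = 0.750000
ω = Δθ/dt = 0.750000/1.0 = 0.7500
R = Δx/(sin θ' − sin θ) = 0.3333
v = R·ω = 0.3333·0.7500 = 0.2500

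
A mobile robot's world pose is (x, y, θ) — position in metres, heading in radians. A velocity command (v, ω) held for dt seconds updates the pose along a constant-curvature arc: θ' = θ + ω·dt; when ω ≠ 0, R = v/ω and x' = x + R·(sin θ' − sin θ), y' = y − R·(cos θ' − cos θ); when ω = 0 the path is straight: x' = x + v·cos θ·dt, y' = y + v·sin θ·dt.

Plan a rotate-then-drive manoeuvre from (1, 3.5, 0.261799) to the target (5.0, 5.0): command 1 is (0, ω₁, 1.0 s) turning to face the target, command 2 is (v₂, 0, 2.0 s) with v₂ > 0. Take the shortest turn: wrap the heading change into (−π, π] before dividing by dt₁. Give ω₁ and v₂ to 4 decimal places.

ω₁ = 0.0970, v₂ = 2.1360

heading to target = atan2(5−3.5, 5−1) = 0.3588
Δθ = wrap(0.3588 − 0.2618) = 0.0970; ω₁ = Δθ/dt₁ = 0.0970
distance = √((5−1)² + (5−3.5)²) = 4.2720; v₂ = distance/dt₂ = 2.1360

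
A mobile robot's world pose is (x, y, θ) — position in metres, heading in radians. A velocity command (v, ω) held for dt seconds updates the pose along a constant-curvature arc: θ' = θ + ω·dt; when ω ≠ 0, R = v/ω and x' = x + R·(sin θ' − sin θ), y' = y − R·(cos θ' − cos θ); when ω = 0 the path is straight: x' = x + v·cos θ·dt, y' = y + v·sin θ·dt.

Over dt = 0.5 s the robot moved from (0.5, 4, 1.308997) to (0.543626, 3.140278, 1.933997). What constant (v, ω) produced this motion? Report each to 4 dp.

Δθ = 1.933997 − 1.308997 = 0.625000
ω = Δθ/dt = 0.625000/0.5 = 1.2500
R = −Δy/(cos θ' − cos θ) = -1.4000
v = R·ω = -1.4000·1.2500 = -1.7500

v = -1.7500, ω = 1.2500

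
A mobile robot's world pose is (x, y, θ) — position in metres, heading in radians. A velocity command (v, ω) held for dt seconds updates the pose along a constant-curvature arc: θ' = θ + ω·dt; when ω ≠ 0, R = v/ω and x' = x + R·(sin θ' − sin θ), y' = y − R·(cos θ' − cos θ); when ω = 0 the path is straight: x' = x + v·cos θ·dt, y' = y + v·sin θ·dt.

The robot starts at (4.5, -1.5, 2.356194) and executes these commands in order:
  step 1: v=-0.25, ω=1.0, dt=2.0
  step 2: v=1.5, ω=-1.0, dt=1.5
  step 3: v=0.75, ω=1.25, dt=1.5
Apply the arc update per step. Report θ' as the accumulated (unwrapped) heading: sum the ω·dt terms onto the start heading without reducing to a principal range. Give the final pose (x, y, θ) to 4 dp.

(2.3141, -2.9137, 4.7312)

step 1: θ'=4.3562 (R=-0.2500) → pose (4.9111, -1.4104, 4.3562)
step 2: θ'=2.8562 (R=-1.5000) → pose (3.0829, -2.3267, 2.8562)
step 3: θ'=4.7312 (R=0.6000) → pose (2.3141, -2.9137, 4.7312)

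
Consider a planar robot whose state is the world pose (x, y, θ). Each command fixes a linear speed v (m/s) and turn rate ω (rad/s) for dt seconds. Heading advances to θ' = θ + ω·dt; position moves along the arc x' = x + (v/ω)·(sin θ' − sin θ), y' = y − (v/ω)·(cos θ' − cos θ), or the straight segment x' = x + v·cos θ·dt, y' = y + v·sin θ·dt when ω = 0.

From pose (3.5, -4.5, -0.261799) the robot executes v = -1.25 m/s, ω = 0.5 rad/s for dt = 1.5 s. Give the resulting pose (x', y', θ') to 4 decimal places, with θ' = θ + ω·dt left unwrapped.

θ' = -0.2618 + 0.5·1.5 = 0.4882
R = v/ω = -1.25/0.5 = -2.5000
x' = 3.5 + -2.5000·(sin 0.4882 − sin -0.2618) = 1.6804
y' = -4.5 − -2.5000·(cos 0.4882 − cos -0.2618) = -4.7069

(1.6804, -4.7069, 0.4882)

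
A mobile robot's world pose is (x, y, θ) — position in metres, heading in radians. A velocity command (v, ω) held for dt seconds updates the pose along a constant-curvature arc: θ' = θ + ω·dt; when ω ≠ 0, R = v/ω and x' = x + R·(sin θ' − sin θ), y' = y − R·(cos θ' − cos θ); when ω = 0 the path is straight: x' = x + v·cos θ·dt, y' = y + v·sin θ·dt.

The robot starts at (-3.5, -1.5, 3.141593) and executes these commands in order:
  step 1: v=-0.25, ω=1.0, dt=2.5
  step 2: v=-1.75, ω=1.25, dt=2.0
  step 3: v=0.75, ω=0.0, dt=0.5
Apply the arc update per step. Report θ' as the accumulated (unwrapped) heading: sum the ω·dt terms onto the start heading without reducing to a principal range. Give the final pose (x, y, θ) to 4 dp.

(-5.6371, -2.2088, 8.1416)

step 1: θ'=5.6416 (R=-0.2500) → pose (-3.3504, -1.0497, 5.6416)
step 2: θ'=8.1416 (R=-1.4000) → pose (-5.5307, -2.5684, 8.1416)
step 3: θ'=8.1416 (straight) → pose (-5.6371, -2.2088, 8.1416)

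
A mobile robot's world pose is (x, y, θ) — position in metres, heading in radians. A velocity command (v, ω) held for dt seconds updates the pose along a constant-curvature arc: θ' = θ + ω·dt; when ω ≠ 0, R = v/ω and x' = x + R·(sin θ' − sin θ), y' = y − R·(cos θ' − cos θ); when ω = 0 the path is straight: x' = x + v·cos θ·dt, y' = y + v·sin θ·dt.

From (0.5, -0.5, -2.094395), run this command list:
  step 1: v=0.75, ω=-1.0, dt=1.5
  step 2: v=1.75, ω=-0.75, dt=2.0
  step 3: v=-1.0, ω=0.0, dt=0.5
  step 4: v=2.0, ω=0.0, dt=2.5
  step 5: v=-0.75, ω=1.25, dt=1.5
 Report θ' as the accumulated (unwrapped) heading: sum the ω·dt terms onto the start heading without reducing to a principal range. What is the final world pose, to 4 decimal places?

(0.5657, 5.5224, -3.2194)

step 1: θ'=-3.5944 (R=-0.7500) → pose (-0.4776, -0.7994, -3.5944)
step 2: θ'=-5.0944 (R=-2.3333) → pose (-1.6220, 2.1686, -5.0944)
step 3: θ'=-5.0944 (straight) → pose (-1.8084, 1.7046, -5.0944)
step 4: θ'=-5.0944 (straight) → pose (0.0555, 6.3442, -5.0944)
step 5: θ'=-3.2194 (R=-0.6000) → pose (0.5657, 5.5224, -3.2194)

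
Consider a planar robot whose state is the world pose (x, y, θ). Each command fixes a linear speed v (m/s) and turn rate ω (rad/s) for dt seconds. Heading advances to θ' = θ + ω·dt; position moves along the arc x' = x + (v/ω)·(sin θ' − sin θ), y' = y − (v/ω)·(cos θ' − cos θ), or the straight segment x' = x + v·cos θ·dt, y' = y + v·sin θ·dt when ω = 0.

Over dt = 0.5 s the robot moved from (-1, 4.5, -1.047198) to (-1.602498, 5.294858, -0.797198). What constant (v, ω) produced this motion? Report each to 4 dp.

v = -2.0000, ω = 0.5000

Δθ = -0.797198 − -1.047198 = 0.250000
ω = Δθ/dt = 0.250000/0.5 = 0.5000
R = −Δy/(cos θ' − cos θ) = -4.0000
v = R·ω = -4.0000·0.5000 = -2.0000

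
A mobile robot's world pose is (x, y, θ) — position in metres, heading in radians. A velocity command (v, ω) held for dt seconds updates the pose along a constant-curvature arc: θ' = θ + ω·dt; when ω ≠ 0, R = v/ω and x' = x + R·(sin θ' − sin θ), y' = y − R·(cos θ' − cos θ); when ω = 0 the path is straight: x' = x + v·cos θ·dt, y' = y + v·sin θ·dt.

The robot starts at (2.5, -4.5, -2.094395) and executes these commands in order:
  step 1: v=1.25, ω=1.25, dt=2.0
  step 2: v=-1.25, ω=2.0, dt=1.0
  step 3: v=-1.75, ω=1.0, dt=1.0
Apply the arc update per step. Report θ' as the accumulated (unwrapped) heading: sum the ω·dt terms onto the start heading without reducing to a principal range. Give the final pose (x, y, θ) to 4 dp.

(5.2191, -7.3487, 3.4056)

step 1: θ'=0.4056 (R=1.0000) → pose (3.7606, -5.9189, 0.4056)
step 2: θ'=2.4056 (R=-0.6250) → pose (3.5876, -6.9564, 2.4056)
step 3: θ'=3.4056 (R=-1.7500) → pose (5.2191, -7.3487, 3.4056)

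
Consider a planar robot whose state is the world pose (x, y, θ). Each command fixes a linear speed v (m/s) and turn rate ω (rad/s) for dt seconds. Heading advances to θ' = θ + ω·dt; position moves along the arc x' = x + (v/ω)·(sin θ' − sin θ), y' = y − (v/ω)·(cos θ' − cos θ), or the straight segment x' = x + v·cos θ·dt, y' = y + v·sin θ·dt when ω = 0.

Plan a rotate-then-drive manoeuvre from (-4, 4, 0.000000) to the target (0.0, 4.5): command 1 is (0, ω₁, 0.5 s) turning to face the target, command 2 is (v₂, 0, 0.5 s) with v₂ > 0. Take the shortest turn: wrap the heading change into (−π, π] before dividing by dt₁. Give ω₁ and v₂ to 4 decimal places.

ω₁ = 0.2487, v₂ = 8.0623

heading to target = atan2(4.5−4, 0−-4) = 0.1244
Δθ = wrap(0.1244 − 0.0000) = 0.1244; ω₁ = Δθ/dt₁ = 0.2487
distance = √((0−-4)² + (4.5−4)²) = 4.0311; v₂ = distance/dt₂ = 8.0623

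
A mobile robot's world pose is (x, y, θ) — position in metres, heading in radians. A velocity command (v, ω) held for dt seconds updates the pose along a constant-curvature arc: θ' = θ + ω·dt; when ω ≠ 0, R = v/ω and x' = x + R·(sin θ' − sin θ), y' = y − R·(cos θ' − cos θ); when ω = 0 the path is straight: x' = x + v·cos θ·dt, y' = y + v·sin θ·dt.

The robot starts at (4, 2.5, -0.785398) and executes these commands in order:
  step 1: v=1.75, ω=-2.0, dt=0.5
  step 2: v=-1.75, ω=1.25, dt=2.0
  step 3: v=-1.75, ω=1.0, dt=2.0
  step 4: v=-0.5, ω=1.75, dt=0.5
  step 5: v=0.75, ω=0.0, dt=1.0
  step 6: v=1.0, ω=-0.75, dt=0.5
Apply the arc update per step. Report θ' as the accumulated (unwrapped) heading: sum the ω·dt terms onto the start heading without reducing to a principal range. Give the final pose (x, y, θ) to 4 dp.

step 1: θ'=-1.7854 (R=-0.8750) → pose (4.2362, 1.6949, -1.7854)
step 2: θ'=0.7146 (R=-1.4000) → pose (1.9509, 3.0506, 0.7146)
step 3: θ'=2.7146 (R=-1.7500) → pose (2.3730, 0.1358, 2.7146)
step 4: θ'=3.5896 (R=-0.2857) → pose (2.6150, 0.1384, 3.5896)
step 5: θ'=3.5896 (straight) → pose (1.9391, -0.1865, 3.5896)
step 6: θ'=3.2146 (R=-1.3333) → pose (1.4588, -0.3145, 3.2146)

(1.4588, -0.3145, 3.2146)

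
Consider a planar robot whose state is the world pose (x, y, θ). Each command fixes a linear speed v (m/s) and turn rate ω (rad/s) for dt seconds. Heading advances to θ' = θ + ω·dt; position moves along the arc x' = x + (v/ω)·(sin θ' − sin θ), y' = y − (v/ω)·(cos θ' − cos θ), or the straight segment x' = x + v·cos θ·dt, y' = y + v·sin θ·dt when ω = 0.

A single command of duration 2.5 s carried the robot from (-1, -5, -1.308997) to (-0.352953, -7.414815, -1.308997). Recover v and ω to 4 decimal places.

v = 1.0000, ω = 0.0000

Δθ = -1.308997 − -1.308997 = 0.000000
ω = Δθ/dt = 0.000000/2.5 = 0.0000
ω = 0 → v = (Δx·cos θ + Δy·sin θ)/dt = 1.0000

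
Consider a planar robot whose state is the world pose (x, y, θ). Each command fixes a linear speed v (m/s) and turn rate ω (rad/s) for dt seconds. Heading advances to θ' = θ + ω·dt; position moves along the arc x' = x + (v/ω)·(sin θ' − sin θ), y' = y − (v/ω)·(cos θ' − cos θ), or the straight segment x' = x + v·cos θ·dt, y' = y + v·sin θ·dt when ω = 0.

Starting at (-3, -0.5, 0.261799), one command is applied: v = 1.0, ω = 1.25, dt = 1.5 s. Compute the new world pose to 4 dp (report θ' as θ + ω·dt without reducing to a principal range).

θ' = 0.2618 + 1.25·1.5 = 2.1368
R = v/ω = 1.0/1.25 = 0.8000
x' = -3 + 0.8000·(sin 2.1368 − sin 0.2618) = -2.5318
y' = -0.5 − 0.8000·(cos 2.1368 − cos 0.2618) = 0.7018

(-2.5318, 0.7018, 2.1368)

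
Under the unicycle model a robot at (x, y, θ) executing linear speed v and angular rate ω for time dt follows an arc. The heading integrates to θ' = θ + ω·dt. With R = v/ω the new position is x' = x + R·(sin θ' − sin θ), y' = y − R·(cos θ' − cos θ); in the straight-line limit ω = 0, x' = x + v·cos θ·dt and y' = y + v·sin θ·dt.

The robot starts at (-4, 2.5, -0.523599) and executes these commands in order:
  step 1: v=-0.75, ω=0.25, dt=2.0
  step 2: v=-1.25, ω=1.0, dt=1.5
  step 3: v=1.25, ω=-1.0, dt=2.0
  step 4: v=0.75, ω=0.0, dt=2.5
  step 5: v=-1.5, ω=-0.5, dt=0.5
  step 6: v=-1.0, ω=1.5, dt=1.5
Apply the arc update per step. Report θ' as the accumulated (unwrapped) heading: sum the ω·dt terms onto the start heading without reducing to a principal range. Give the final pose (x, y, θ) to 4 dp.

step 1: θ'=-0.0236 (R=-3.0000) → pose (-5.4292, 2.9011, -0.0236)
step 2: θ'=1.4764 (R=-1.2500) → pose (-6.7031, 1.7693, 1.4764)
step 3: θ'=-0.5236 (R=-1.2500) → pose (-4.8337, 2.7340, -0.5236)
step 4: θ'=-0.5236 (straight) → pose (-3.2099, 1.7965, -0.5236)
step 5: θ'=-0.7736 (R=3.0000) → pose (-3.8061, 2.2483, -0.7736)
step 6: θ'=1.4764 (R=-0.6667) → pose (-4.9356, 1.8342, 1.4764)

(-4.9356, 1.8342, 1.4764)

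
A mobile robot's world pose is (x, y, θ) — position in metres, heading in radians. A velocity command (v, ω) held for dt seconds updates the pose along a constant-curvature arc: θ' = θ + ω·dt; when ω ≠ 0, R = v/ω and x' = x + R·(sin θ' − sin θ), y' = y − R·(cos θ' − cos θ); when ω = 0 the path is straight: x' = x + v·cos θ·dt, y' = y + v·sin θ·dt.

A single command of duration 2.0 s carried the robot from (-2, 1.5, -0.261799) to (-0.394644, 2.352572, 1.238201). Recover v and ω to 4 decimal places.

Δθ = 1.238201 − -0.261799 = 1.500000
ω = Δθ/dt = 1.500000/2.0 = 0.7500
R = Δx/(sin θ' − sin θ) = 1.3333
v = R·ω = 1.3333·0.7500 = 1.0000

v = 1.0000, ω = 0.7500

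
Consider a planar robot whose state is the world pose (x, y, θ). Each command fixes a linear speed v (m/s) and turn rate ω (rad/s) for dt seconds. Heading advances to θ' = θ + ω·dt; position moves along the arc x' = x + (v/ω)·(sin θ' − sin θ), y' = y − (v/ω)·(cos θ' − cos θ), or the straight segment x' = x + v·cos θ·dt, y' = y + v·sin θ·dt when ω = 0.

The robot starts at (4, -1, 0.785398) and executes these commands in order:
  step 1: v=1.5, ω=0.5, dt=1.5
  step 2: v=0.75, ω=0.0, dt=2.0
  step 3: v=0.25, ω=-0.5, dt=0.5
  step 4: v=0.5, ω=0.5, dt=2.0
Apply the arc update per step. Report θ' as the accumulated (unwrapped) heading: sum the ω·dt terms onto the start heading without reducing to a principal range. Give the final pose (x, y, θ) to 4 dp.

step 1: θ'=1.5354 (R=3.0000) → pose (4.8768, 1.0151, 1.5354)
step 2: θ'=1.5354 (straight) → pose (4.9299, 2.5142, 1.5354)
step 3: θ'=1.2854 (R=-0.5000) → pose (4.9498, 2.6373, 1.2854)
step 4: θ'=2.2854 (R=1.0000) → pose (4.7456, 3.5741, 2.2854)

(4.7456, 3.5741, 2.2854)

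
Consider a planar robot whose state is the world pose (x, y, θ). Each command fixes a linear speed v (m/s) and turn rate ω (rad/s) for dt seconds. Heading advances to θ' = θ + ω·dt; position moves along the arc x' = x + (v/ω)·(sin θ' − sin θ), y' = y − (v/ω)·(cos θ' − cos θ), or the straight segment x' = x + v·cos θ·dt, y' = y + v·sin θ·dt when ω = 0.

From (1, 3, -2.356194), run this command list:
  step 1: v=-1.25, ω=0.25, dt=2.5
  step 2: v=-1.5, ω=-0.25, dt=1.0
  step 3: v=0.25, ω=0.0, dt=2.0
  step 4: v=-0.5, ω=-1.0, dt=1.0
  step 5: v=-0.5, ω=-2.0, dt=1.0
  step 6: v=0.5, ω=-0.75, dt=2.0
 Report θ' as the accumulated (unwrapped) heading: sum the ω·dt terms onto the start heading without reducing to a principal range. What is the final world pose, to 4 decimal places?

(4.0555, 7.1716, -6.4812)

step 1: θ'=-1.7312 (R=-5.0000) → pose (2.4003, 5.7370, -1.7312)
step 2: θ'=-1.9812 (R=6.0000) → pose (2.8215, 7.1726, -1.9812)
step 3: θ'=-1.9812 (straight) → pose (2.6220, 6.7141, -1.9812)
step 4: θ'=-2.9812 (R=0.5000) → pose (3.0006, 7.0082, -2.9812)
step 5: θ'=-4.9812 (R=0.2500) → pose (3.2816, 6.6950, -4.9812)
step 6: θ'=-6.4812 (R=-0.6667) → pose (4.0555, 7.1716, -6.4812)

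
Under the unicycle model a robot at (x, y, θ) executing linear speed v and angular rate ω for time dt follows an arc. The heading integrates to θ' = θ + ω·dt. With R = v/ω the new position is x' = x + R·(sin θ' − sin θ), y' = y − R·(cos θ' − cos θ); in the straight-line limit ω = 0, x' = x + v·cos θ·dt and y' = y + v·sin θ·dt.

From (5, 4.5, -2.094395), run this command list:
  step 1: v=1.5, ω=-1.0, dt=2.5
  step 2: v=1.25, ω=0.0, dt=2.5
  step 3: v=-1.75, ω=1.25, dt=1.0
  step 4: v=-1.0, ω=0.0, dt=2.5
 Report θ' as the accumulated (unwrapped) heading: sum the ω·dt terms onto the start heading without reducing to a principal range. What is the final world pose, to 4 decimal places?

(5.4006, 6.4667, -3.3444)

step 1: θ'=-4.5944 (R=-1.5000) → pose (2.2114, 5.0734, -4.5944)
step 2: θ'=-4.5944 (straight) → pose (1.8435, 8.1767, -4.5944)
step 3: θ'=-3.3444 (R=-1.4000) → pose (2.9518, 6.9702, -3.3444)
step 4: θ'=-3.3444 (straight) → pose (5.4006, 6.4667, -3.3444)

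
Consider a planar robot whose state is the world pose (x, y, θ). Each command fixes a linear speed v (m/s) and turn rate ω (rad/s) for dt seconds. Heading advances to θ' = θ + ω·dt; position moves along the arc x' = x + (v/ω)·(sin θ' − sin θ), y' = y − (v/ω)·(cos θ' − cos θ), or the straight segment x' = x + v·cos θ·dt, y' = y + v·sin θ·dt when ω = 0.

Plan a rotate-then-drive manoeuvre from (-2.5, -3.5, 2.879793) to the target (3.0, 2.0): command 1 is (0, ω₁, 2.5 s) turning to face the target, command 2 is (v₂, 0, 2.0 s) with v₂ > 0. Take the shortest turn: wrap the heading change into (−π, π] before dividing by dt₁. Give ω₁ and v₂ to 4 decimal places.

ω₁ = -0.8378, v₂ = 3.8891

heading to target = atan2(2−-3.5, 3−-2.5) = 0.7854
Δθ = wrap(0.7854 − 2.8798) = -2.0944; ω₁ = Δθ/dt₁ = -0.8378
distance = √((3−-2.5)² + (2−-3.5)²) = 7.7782; v₂ = distance/dt₂ = 3.8891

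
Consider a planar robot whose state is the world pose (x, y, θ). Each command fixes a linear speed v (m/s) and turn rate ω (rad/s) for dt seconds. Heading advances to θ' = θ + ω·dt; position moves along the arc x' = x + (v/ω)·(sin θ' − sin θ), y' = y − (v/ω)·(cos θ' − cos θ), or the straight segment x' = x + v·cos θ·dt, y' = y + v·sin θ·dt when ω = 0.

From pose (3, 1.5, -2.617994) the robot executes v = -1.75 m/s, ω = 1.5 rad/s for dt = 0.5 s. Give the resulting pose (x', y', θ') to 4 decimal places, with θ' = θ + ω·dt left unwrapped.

θ' = -2.6180 + 1.5·0.5 = -1.8680
R = v/ω = -1.75/1.5 = -1.1667
x' = 3 + -1.1667·(sin -1.8680 − sin -2.6180) = 3.5322
y' = 1.5 − -1.1667·(cos -1.8680 − cos -2.6180) = 2.1687

(3.5322, 2.1687, -1.8680)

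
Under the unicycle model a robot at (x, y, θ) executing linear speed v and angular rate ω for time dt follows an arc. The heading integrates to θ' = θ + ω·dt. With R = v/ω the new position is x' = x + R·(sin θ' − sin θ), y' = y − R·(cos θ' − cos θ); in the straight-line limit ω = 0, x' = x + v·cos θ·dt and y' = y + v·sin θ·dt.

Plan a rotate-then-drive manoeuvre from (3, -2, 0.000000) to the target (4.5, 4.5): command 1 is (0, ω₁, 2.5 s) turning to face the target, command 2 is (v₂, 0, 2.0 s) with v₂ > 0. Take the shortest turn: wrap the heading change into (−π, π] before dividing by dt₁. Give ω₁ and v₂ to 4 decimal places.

heading to target = atan2(4.5−-2, 4.5−3) = 1.3440
Δθ = wrap(1.3440 − 0.0000) = 1.3440; ω₁ = Δθ/dt₁ = 0.5376
distance = √((4.5−3)² + (4.5−-2)²) = 6.6708; v₂ = distance/dt₂ = 3.3354

ω₁ = 0.5376, v₂ = 3.3354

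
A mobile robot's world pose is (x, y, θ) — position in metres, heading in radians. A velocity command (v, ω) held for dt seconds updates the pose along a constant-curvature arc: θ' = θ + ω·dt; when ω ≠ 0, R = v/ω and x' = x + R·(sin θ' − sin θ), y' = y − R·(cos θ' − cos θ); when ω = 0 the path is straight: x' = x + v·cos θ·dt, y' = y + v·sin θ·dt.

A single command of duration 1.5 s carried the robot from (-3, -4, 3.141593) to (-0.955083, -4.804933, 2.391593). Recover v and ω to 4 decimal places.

Δθ = 2.391593 − 3.141593 = -0.750000
ω = Δθ/dt = -0.750000/1.5 = -0.5000
R = Δx/(sin θ' − sin θ) = 3.0000
v = R·ω = 3.0000·-0.5000 = -1.5000

v = -1.5000, ω = -0.5000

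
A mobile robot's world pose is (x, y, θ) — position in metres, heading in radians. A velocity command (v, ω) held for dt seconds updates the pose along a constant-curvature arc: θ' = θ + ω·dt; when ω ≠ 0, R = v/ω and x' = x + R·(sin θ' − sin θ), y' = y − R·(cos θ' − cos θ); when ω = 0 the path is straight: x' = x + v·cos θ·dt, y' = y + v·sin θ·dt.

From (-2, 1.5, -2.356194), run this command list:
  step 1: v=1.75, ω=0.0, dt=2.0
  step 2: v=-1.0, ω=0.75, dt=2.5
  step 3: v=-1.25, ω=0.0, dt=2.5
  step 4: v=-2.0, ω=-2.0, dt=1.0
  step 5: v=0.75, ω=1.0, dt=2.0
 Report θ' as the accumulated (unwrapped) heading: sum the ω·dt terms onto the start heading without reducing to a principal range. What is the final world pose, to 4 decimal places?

(-7.6083, 3.0153, -0.4812)

step 1: θ'=-2.3562 (straight) → pose (-4.4749, -0.9749, -2.3562)
step 2: θ'=-0.4812 (R=-1.3333) → pose (-4.8006, 1.1499, -0.4812)
step 3: θ'=-0.4812 (straight) → pose (-7.5707, 2.5962, -0.4812)
step 4: θ'=-2.4812 (R=1.0000) → pose (-7.7213, 4.2724, -2.4812)
step 5: θ'=-0.4812 (R=0.7500) → pose (-7.6083, 3.0153, -0.4812)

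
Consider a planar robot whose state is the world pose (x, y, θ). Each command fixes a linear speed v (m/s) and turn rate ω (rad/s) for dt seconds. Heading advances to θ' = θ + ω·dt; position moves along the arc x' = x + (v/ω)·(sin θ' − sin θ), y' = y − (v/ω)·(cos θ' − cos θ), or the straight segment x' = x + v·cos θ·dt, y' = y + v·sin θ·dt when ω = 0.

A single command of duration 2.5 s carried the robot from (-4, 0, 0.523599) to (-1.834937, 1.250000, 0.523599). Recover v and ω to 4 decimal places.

v = 1.0000, ω = 0.0000

Δθ = 0.523599 − 0.523599 = 0.000000
ω = Δθ/dt = 0.000000/2.5 = 0.0000
ω = 0 → v = (Δx·cos θ + Δy·sin θ)/dt = 1.0000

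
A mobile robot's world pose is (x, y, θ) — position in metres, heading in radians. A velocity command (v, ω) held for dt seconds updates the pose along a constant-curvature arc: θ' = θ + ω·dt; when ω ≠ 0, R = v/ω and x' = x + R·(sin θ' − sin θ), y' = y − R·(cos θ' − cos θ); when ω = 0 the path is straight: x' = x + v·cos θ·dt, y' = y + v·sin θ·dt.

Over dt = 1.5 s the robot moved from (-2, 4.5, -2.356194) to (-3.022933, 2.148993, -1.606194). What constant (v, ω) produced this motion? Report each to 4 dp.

Δθ = -1.606194 − -2.356194 = 0.750000
ω = Δθ/dt = 0.750000/1.5 = 0.5000
R = −Δy/(cos θ' − cos θ) = 3.5000
v = R·ω = 3.5000·0.5000 = 1.7500

v = 1.7500, ω = 0.5000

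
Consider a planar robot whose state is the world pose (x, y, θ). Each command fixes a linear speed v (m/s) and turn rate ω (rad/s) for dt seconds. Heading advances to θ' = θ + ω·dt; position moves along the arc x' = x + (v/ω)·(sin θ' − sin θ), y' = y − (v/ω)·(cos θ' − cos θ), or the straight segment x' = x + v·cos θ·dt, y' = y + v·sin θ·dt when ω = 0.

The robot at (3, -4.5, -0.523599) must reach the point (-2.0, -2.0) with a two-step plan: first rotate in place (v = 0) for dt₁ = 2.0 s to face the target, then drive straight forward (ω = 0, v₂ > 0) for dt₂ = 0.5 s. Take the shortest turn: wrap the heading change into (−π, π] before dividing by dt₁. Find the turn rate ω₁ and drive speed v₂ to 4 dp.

ω₁ = -1.5408, v₂ = 11.1803

heading to target = atan2(-2−-4.5, -2−3) = 2.6779
Δθ = wrap(2.6779 − -0.5236) = -3.0816; ω₁ = Δθ/dt₁ = -1.5408
distance = √((-2−3)² + (-2−-4.5)²) = 5.5902; v₂ = distance/dt₂ = 11.1803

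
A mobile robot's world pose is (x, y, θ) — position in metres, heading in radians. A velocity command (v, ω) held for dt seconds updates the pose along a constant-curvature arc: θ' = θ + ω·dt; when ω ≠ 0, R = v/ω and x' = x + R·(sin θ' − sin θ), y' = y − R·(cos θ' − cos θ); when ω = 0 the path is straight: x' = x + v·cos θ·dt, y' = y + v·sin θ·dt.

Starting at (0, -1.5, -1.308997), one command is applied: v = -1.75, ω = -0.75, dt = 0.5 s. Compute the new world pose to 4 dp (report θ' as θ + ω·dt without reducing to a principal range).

θ' = -1.3090 + -0.75·0.5 = -1.6840
R = v/ω = -1.75/-0.75 = 2.3333
x' = 0 + 2.3333·(sin -1.6840 − sin -1.3090) = -0.0646
y' = -1.5 − 2.3333·(cos -1.6840 − cos -1.3090) = -0.6325

(-0.0646, -0.6325, -1.6840)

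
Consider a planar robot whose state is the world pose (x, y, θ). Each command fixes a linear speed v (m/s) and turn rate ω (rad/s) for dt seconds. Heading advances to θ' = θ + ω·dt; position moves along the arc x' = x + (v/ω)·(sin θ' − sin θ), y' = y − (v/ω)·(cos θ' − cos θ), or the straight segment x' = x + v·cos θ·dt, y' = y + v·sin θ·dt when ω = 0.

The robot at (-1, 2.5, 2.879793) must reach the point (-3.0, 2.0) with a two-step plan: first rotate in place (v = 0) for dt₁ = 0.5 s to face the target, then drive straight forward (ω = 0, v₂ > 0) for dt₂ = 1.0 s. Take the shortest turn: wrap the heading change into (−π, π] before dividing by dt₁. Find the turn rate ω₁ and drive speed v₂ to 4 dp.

heading to target = atan2(2−2.5, -3−-1) = -2.8966
Δθ = wrap(-2.8966 − 2.8798) = 0.5068; ω₁ = Δθ/dt₁ = 1.0136
distance = √((-3−-1)² + (2−2.5)²) = 2.0616; v₂ = distance/dt₂ = 2.0616

ω₁ = 1.0136, v₂ = 2.0616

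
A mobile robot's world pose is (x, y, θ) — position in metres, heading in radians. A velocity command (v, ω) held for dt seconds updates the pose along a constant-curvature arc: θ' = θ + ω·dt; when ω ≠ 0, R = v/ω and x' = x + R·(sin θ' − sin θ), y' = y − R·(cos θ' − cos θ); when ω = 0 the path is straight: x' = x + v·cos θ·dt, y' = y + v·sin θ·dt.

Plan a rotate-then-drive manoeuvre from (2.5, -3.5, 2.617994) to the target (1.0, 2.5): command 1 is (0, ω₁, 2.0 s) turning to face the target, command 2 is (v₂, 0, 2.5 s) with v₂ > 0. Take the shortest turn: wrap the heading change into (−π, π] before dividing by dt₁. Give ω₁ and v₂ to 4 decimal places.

heading to target = atan2(2.5−-3.5, 1−2.5) = 1.8158
Δθ = wrap(1.8158 − 2.6180) = -0.8022; ω₁ = Δθ/dt₁ = -0.4011
distance = √((1−2.5)² + (2.5−-3.5)²) = 6.1847; v₂ = distance/dt₂ = 2.4739

ω₁ = -0.4011, v₂ = 2.4739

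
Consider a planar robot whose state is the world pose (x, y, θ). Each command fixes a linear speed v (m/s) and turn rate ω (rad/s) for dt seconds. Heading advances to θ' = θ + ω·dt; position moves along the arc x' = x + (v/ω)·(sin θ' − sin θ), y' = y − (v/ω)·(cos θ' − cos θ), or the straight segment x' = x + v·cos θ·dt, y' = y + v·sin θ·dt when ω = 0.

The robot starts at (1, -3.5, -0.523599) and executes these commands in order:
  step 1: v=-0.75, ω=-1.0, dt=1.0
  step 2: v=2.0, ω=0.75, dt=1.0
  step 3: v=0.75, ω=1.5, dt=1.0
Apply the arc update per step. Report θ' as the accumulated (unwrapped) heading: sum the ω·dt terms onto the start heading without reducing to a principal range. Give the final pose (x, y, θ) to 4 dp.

step 1: θ'=-1.5236 (R=0.7500) → pose (0.6258, -2.8859, -1.5236)
step 2: θ'=-0.7736 (R=2.6667) → pose (1.4263, -4.6678, -0.7736)
step 3: θ'=0.7264 (R=0.5000) → pose (2.1077, -4.6839, 0.7264)

(2.1077, -4.6839, 0.7264)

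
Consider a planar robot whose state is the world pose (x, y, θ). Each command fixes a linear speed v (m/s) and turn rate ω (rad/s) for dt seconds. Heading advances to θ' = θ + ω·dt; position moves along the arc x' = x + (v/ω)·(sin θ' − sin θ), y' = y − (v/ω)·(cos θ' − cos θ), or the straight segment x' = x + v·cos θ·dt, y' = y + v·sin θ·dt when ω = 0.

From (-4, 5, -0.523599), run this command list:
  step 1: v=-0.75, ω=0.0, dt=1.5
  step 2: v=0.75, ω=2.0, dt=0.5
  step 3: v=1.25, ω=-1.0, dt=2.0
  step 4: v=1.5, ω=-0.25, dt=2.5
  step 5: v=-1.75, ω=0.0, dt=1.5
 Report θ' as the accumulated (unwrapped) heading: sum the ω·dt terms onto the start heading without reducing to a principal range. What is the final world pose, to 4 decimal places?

step 1: θ'=-0.5236 (straight) → pose (-4.9743, 5.5625, -0.5236)
step 2: θ'=0.4764 (R=0.3750) → pose (-4.6148, 5.5540, 0.4764)
step 3: θ'=-1.5236 (R=-1.2500) → pose (-2.7930, 4.5022, -1.5236)
step 4: θ'=-2.1486 (R=-6.0000) → pose (-3.7603, 0.9420, -2.1486)
step 5: θ'=-2.1486 (straight) → pose (-2.3266, 3.1409, -2.1486)

(-2.3266, 3.1409, -2.1486)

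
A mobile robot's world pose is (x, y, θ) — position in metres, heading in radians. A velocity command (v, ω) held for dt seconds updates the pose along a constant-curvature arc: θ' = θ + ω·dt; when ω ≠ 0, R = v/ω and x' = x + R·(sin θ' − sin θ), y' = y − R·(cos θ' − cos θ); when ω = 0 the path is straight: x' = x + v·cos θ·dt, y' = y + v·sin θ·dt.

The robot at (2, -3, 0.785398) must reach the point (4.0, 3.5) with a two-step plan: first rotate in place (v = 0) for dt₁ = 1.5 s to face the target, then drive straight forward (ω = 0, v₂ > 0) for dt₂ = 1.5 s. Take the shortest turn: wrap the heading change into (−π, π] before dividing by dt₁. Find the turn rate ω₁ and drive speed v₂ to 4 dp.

heading to target = atan2(3.5−-3, 4−2) = 1.2723
Δθ = wrap(1.2723 − 0.7854) = 0.4869; ω₁ = Δθ/dt₁ = 0.3246
distance = √((4−2)² + (3.5−-3)²) = 6.8007; v₂ = distance/dt₂ = 4.5338

ω₁ = 0.3246, v₂ = 4.5338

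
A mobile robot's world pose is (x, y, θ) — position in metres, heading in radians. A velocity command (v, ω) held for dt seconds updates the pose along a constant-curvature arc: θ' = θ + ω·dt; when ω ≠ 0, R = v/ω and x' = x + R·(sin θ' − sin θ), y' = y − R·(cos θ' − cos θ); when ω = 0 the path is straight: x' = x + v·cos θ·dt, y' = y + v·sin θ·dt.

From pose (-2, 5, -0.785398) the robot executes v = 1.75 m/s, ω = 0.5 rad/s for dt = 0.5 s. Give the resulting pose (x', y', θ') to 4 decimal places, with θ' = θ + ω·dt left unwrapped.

θ' = -0.7854 + 0.5·0.5 = -0.5354
R = v/ω = 1.75/0.5 = 3.5000
x' = -2 + 3.5000·(sin -0.5354 − sin -0.7854) = -1.3108
y' = 5 − 3.5000·(cos -0.5354 − cos -0.7854) = 4.4646

(-1.3108, 4.4646, -0.5354)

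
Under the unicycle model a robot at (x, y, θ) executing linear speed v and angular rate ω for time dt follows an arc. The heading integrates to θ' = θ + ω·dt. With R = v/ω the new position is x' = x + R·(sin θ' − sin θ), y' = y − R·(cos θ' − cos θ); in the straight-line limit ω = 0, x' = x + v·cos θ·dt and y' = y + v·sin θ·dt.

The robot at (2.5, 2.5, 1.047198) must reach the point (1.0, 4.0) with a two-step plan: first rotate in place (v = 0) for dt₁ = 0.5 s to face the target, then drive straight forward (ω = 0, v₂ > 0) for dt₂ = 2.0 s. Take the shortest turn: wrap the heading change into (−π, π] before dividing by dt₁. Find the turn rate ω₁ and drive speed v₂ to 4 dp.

ω₁ = 2.6180, v₂ = 1.0607

heading to target = atan2(4−2.5, 1−2.5) = 2.3562
Δθ = wrap(2.3562 − 1.0472) = 1.3090; ω₁ = Δθ/dt₁ = 2.6180
distance = √((1−2.5)² + (4−2.5)²) = 2.1213; v₂ = distance/dt₂ = 1.0607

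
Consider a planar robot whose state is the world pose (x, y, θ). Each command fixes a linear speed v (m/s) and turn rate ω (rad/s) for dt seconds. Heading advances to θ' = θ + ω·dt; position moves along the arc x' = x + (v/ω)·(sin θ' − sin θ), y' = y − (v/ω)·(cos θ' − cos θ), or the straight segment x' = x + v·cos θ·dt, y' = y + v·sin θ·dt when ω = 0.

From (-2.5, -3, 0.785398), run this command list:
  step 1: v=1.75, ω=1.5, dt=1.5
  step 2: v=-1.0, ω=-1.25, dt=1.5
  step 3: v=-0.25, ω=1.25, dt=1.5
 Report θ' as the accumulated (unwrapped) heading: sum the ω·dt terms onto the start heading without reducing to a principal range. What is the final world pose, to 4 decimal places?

(-2.3903, -2.4083, 3.0354)

step 1: θ'=3.0354 (R=1.1667) → pose (-3.2013, -1.0149, 3.0354)
step 2: θ'=1.1604 (R=0.8000) → pose (-2.5525, -2.1296, 1.1604)
step 3: θ'=3.0354 (R=-0.2000) → pose (-2.3903, -2.4083, 3.0354)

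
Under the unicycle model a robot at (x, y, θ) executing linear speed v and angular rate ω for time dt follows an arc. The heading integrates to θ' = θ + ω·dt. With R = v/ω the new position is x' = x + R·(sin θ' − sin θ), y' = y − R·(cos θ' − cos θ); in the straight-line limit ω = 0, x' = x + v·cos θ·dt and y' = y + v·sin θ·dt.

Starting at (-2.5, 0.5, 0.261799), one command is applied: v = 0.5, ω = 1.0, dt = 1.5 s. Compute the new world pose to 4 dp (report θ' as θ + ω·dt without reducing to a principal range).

(-2.1385, 1.0779, 1.7618)

θ' = 0.2618 + 1.0·1.5 = 1.7618
R = v/ω = 0.5/1.0 = 0.5000
x' = -2.5 + 0.5000·(sin 1.7618 − sin 0.2618) = -2.1385
y' = 0.5 − 0.5000·(cos 1.7618 − cos 0.2618) = 1.0779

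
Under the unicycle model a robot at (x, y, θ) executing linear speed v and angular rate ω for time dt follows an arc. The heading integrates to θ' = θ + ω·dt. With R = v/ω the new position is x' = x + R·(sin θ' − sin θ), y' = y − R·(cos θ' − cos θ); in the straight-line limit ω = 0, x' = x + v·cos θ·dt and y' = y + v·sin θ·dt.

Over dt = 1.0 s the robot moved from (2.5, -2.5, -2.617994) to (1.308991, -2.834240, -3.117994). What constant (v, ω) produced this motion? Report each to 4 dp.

v = 1.2500, ω = -0.5000

Δθ = -3.117994 − -2.617994 = -0.500000
ω = Δθ/dt = -0.500000/1.0 = -0.5000
R = Δx/(sin θ' − sin θ) = -2.5000
v = R·ω = -2.5000·-0.5000 = 1.2500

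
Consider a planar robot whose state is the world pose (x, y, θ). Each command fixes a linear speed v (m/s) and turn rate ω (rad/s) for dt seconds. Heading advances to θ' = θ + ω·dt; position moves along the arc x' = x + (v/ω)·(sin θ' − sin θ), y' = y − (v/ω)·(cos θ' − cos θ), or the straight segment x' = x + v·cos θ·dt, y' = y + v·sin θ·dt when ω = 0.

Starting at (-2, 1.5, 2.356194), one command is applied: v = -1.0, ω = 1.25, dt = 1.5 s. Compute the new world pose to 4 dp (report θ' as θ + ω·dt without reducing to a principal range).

θ' = 2.3562 + 1.25·1.5 = 4.2312
R = v/ω = -1.0/1.25 = -0.8000
x' = -2 + -0.8000·(sin 4.2312 − sin 2.3562) = -0.7252
y' = 1.5 − -0.8000·(cos 4.2312 − cos 2.3562) = 1.6954

(-0.7252, 1.6954, 4.2312)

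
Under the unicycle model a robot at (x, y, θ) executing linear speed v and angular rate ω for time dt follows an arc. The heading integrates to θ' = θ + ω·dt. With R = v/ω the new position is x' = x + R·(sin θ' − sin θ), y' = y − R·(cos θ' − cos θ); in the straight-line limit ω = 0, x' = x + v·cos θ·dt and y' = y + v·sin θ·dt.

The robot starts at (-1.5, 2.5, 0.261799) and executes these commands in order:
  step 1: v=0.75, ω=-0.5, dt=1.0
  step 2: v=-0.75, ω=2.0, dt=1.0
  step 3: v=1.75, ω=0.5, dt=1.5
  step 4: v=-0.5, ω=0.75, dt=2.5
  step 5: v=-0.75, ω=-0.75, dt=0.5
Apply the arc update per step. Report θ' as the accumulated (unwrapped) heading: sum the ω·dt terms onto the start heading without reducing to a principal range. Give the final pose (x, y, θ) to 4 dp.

step 1: θ'=-0.2382 (R=-1.5000) → pose (-0.7578, 2.5088, -0.2382)
step 2: θ'=1.7618 (R=-0.3750) → pose (-1.2145, 2.0732, 1.7618)
step 3: θ'=2.5118 (R=3.5000) → pose (-2.5894, 4.2372, 2.5118)
step 4: θ'=4.3868 (R=-0.6667) → pose (-1.5651, 4.5627, 4.3868)
step 5: θ'=4.0118 (R=1.0000) → pose (-1.3821, 4.8875, 4.0118)

(-1.3821, 4.8875, 4.0118)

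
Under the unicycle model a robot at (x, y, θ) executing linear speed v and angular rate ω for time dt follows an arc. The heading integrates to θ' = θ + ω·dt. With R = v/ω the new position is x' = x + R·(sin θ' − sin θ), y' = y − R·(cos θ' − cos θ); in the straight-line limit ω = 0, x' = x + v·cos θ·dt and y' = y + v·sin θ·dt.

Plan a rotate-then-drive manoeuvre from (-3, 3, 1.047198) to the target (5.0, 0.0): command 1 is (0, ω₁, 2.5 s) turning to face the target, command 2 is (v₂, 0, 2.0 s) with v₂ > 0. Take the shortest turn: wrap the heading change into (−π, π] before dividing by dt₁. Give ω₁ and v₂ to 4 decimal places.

heading to target = atan2(0−3, 5−-3) = -0.3588
Δθ = wrap(-0.3588 − 1.0472) = -1.4060; ω₁ = Δθ/dt₁ = -0.5624
distance = √((5−-3)² + (0−3)²) = 8.5440; v₂ = distance/dt₂ = 4.2720

ω₁ = -0.5624, v₂ = 4.2720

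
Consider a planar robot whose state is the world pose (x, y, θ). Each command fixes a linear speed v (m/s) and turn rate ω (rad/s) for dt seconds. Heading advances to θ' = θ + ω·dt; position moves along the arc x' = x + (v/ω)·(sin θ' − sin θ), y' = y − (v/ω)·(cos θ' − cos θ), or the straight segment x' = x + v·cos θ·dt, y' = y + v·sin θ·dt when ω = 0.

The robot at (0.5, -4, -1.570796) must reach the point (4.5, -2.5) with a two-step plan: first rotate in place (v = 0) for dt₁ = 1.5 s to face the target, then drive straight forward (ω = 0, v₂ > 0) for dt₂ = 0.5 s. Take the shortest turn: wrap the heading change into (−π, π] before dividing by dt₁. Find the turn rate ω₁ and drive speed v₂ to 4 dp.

ω₁ = 1.2864, v₂ = 8.5440

heading to target = atan2(-2.5−-4, 4.5−0.5) = 0.3588
Δθ = wrap(0.3588 − -1.5708) = 1.9296; ω₁ = Δθ/dt₁ = 1.2864
distance = √((4.5−0.5)² + (-2.5−-4)²) = 4.2720; v₂ = distance/dt₂ = 8.5440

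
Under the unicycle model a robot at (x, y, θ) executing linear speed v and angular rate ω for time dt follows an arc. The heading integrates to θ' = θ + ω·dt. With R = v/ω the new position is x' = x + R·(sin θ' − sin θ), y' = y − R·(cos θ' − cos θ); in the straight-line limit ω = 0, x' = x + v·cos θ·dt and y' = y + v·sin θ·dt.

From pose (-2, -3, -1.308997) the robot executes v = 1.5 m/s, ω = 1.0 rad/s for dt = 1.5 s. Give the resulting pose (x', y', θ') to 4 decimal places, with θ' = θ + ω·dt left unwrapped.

(-0.2663, -4.0845, 0.1910)

θ' = -1.3090 + 1.0·1.5 = 0.1910
R = v/ω = 1.5/1.0 = 1.5000
x' = -2 + 1.5000·(sin 0.1910 − sin -1.3090) = -0.2663
y' = -3 − 1.5000·(cos 0.1910 − cos -1.3090) = -4.0845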